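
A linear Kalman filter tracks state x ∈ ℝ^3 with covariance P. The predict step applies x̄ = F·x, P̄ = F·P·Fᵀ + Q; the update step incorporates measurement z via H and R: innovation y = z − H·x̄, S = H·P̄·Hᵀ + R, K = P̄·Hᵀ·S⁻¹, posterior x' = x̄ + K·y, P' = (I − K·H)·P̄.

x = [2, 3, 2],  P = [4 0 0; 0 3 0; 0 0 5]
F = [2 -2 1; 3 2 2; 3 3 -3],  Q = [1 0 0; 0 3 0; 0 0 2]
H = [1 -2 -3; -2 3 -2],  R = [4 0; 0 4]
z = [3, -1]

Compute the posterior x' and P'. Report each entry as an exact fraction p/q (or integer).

x' = [-112933/452437, -342709/452437, -233626/452437]
P' = [30282081/904874 9325536/452437 -2350009/904874; 9325536/452437 5882036/452437 -723456/452437; -2350009/904874 -723456/452437 459865/904874]

x̄ = F·x = [0, 16, 9]
P̄ = F·P·Fᵀ + Q = [34 22 -9; 22 71 24; -9 24 110]
y = z − H·x̄ = [62, -31]
S = H·P̄·Hᵀ + R = [1566 164; 164 595]
K = P̄·Hᵀ·S⁻¹ = [7491/904874 11134/452437; -67042/452437 110487/452437; -208945/904874 -70056/452437]
x' = x̄ + K·y = [-112933/452437, -342709/452437, -233626/452437]
P' = (I − K·H)·P̄ = [30282081/904874 9325536/452437 -2350009/904874; 9325536/452437 5882036/452437 -723456/452437; -2350009/904874 -723456/452437 459865/904874]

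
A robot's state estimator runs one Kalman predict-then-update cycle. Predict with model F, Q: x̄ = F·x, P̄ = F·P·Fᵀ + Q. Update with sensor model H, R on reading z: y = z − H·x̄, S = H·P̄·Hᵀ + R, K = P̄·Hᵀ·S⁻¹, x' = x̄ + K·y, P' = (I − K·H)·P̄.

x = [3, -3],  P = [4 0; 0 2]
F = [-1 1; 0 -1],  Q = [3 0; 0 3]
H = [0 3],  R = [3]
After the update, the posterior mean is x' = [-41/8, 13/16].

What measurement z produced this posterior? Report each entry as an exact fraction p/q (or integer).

x̄ = F·x = [-6, 3]
P̄ = F·P·Fᵀ + Q = [9 -2; -2 5]
S = H·P̄·Hᵀ + R = [48]
K = P̄·Hᵀ·S⁻¹ = [-1/8; 5/16]
x' − x̄ = [7/8, -35/16] = K·y
y = (KᵀK)⁻¹·Kᵀ·(x' − x̄) = [-7]
z = y + H·x̄ = [-7] + [9] = [2]

z = [2]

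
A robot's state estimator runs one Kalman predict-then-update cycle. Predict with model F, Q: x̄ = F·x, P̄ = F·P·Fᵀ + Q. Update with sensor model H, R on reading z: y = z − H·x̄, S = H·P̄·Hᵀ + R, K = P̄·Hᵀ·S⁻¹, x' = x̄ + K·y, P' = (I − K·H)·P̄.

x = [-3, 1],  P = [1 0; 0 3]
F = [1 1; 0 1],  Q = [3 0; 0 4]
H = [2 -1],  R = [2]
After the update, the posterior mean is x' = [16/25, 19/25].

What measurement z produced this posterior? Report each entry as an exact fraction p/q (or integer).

z = [1]

x̄ = F·x = [-2, 1]
P̄ = F·P·Fᵀ + Q = [7 3; 3 7]
S = H·P̄·Hᵀ + R = [25]
K = P̄·Hᵀ·S⁻¹ = [11/25; -1/25]
x' − x̄ = [66/25, -6/25] = K·y
y = (KᵀK)⁻¹·Kᵀ·(x' − x̄) = [6]
z = y + H·x̄ = [6] + [-5] = [1]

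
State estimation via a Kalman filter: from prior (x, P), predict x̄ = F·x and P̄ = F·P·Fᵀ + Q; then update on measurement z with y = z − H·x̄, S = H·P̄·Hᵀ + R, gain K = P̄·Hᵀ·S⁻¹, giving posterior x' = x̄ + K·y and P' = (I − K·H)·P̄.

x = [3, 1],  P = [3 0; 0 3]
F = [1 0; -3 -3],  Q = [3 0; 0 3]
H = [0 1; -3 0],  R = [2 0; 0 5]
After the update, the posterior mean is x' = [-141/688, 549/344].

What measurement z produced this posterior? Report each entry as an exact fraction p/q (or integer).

x̄ = F·x = [3, -12]
P̄ = F·P·Fᵀ + Q = [6 -9; -9 57]
S = H·P̄·Hᵀ + R = [59 27; 27 59]
K = P̄·Hᵀ·S⁻¹ = [-45/2752 -819/2752; 1317/1376 27/1376]
x' − x̄ = [-2205/688, 4677/344] = K·y
y = (KᵀK)⁻¹·Kᵀ·(x' − x̄) = [14, 10]
z = y + H·x̄ = [14, 10] + [-12, -9] = [2, 1]

z = [2, 1]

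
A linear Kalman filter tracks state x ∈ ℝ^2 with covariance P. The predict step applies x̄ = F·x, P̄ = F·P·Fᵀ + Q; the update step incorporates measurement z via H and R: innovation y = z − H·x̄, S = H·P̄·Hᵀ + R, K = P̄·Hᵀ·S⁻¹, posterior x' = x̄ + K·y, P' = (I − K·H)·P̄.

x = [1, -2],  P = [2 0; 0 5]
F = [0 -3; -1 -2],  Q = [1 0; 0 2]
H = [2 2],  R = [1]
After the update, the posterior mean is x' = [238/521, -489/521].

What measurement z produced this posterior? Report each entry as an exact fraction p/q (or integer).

x̄ = F·x = [6, 3]
P̄ = F·P·Fᵀ + Q = [46 30; 30 24]
S = H·P̄·Hᵀ + R = [521]
K = P̄·Hᵀ·S⁻¹ = [152/521; 108/521]
x' − x̄ = [-2888/521, -2052/521] = K·y
y = (KᵀK)⁻¹·Kᵀ·(x' − x̄) = [-19]
z = y + H·x̄ = [-19] + [18] = [-1]

z = [-1]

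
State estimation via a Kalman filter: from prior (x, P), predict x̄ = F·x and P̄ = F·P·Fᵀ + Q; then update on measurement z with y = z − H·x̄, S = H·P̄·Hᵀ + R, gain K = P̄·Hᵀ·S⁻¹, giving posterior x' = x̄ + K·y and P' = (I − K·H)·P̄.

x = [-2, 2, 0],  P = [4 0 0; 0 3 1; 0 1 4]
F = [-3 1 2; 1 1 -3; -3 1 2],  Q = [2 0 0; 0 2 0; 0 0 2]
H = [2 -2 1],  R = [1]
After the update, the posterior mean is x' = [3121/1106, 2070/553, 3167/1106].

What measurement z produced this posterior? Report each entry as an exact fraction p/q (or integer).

x̄ = F·x = [8, 0, 8]
P̄ = F·P·Fᵀ + Q = [61 -34 59; -34 39 -34; 59 -34 61]
S = H·P̄·Hᵀ + R = [1106]
K = P̄·Hᵀ·S⁻¹ = [249/1106; -90/553; 247/1106]
x' − x̄ = [-5727/1106, 2070/553, -5681/1106] = K·y
y = (KᵀK)⁻¹·Kᵀ·(x' − x̄) = [-23]
z = y + H·x̄ = [-23] + [24] = [1]

z = [1]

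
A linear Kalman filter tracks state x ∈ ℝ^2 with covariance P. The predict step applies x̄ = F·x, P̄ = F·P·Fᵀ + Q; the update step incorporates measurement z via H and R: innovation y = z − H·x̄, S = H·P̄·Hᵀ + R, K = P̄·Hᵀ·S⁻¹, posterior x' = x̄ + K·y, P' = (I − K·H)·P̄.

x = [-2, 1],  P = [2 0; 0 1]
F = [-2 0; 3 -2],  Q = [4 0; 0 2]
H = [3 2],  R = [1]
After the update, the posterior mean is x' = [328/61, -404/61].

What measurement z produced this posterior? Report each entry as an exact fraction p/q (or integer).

x̄ = F·x = [4, -8]
P̄ = F·P·Fᵀ + Q = [12 -12; -12 24]
S = H·P̄·Hᵀ + R = [61]
K = P̄·Hᵀ·S⁻¹ = [12/61; 12/61]
x' − x̄ = [84/61, 84/61] = K·y
y = (KᵀK)⁻¹·Kᵀ·(x' − x̄) = [7]
z = y + H·x̄ = [7] + [-4] = [3]

z = [3]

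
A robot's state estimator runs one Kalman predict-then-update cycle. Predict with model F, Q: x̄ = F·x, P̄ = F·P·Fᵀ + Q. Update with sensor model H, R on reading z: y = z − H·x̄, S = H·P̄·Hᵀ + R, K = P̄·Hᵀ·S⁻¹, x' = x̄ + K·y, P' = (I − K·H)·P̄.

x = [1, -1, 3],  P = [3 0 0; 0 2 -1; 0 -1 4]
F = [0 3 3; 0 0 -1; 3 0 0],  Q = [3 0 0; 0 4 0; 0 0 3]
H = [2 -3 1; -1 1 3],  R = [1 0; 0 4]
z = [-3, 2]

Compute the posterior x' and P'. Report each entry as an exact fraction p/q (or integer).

x' = [-2659/1756, 107/5268, 72/439]
P' = [238971/40388 162443/40388 5085/10097; 162443/40388 346649/121164 4335/10097; 5085/10097 4335/10097 4110/10097]

x̄ = F·x = [6, -3, 3]
P̄ = F·P·Fᵀ + Q = [39 -9 0; -9 8 0; 0 0 30]
y = z − H·x̄ = [-27, 2]
S = H·P̄·Hᵀ + R = [367 -57; -57 339]
K = P̄·Hᵀ·S⁻¹ = [10953/40388 -3877/40388; -4423/40388 3845/121164; 1275/10097 2895/10097]
x' = x̄ + K·y = [-2659/1756, 107/5268, 72/439]
P' = (I − K·H)·P̄ = [238971/40388 162443/40388 5085/10097; 162443/40388 346649/121164 4335/10097; 5085/10097 4335/10097 4110/10097]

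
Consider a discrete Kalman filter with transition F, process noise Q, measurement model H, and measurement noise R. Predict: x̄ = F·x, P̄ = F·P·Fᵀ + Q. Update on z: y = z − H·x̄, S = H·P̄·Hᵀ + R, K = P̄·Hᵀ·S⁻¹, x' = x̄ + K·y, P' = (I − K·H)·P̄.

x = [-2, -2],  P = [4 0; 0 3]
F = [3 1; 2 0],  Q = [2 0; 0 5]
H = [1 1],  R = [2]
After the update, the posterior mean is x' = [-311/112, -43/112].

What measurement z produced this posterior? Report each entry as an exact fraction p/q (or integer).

x̄ = F·x = [-8, -4]
P̄ = F·P·Fᵀ + Q = [41 24; 24 21]
S = H·P̄·Hᵀ + R = [112]
K = P̄·Hᵀ·S⁻¹ = [65/112; 45/112]
x' − x̄ = [585/112, 405/112] = K·y
y = (KᵀK)⁻¹·Kᵀ·(x' − x̄) = [9]
z = y + H·x̄ = [9] + [-12] = [-3]

z = [-3]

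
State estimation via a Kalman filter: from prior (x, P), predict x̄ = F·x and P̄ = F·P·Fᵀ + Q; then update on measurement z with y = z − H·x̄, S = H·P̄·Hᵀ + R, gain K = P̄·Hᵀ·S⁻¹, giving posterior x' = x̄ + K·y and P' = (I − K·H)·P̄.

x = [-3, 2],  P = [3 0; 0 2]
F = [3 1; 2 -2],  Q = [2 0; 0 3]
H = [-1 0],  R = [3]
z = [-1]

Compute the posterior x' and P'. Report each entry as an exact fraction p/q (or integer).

x̄ = F·x = [-7, -10]
P̄ = F·P·Fᵀ + Q = [31 14; 14 23]
y = z − H·x̄ = [-8]
S = H·P̄·Hᵀ + R = [34]
K = P̄·Hᵀ·S⁻¹ = [-31/34; -7/17]
x' = x̄ + K·y = [5/17, -114/17]
P' = (I − K·H)·P̄ = [93/34 21/17; 21/17 293/17]

x' = [5/17, -114/17]
P' = [93/34 21/17; 21/17 293/17]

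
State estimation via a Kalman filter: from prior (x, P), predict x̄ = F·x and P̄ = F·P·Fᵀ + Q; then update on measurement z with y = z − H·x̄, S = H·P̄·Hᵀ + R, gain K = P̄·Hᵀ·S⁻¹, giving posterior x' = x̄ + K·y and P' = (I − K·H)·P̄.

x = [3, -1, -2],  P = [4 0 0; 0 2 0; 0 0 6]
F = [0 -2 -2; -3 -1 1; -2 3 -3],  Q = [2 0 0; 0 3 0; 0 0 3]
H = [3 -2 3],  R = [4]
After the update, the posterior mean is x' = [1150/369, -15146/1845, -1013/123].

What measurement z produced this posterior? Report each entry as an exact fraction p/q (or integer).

x̄ = F·x = [6, -10, -3]
P̄ = F·P·Fᵀ + Q = [34 -8 24; -8 47 0; 24 0 91]
S = H·P̄·Hᵀ + R = [1845]
K = P̄·Hᵀ·S⁻¹ = [38/369; -118/1845; 23/123]
x' − x̄ = [-1064/369, 3304/1845, -644/123] = K·y
y = (KᵀK)⁻¹·Kᵀ·(x' − x̄) = [-28]
z = y + H·x̄ = [-28] + [29] = [1]

z = [1]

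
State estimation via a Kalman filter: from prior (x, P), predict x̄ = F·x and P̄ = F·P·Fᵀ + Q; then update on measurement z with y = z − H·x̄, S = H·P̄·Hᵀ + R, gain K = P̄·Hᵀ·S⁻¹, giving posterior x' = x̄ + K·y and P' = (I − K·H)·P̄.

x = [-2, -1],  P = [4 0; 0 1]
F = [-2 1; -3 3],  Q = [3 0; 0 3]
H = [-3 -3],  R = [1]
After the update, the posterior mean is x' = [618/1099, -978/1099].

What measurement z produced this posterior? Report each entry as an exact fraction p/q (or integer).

x̄ = F·x = [3, 3]
P̄ = F·P·Fᵀ + Q = [20 27; 27 48]
S = H·P̄·Hᵀ + R = [1099]
K = P̄·Hᵀ·S⁻¹ = [-141/1099; -225/1099]
x' − x̄ = [-2679/1099, -4275/1099] = K·y
y = (KᵀK)⁻¹·Kᵀ·(x' − x̄) = [19]
z = y + H·x̄ = [19] + [-18] = [1]

z = [1]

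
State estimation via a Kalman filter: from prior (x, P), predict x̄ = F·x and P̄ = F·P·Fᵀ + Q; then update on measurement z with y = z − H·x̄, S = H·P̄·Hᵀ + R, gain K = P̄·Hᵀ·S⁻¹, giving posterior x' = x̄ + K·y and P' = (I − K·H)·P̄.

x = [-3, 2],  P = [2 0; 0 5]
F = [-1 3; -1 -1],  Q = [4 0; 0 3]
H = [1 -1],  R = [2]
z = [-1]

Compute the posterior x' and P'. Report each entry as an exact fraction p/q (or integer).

x' = [225/89, 296/89]
P' = [443/89 315/89; 315/89 361/89]

x̄ = F·x = [9, 1]
P̄ = F·P·Fᵀ + Q = [51 -13; -13 10]
y = z − H·x̄ = [-9]
S = H·P̄·Hᵀ + R = [89]
K = P̄·Hᵀ·S⁻¹ = [64/89; -23/89]
x' = x̄ + K·y = [225/89, 296/89]
P' = (I − K·H)·P̄ = [443/89 315/89; 315/89 361/89]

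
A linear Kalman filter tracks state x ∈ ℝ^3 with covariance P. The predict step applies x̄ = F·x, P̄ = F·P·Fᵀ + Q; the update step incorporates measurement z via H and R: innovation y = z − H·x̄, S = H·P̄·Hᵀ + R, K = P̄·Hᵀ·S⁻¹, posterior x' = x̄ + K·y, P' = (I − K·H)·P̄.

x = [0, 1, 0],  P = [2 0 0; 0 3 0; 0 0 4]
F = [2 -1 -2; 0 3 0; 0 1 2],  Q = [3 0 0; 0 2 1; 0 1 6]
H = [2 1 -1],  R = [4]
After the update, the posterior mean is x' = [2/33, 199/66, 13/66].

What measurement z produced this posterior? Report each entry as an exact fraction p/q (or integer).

z = [3]

x̄ = F·x = [-1, 3, 1]
P̄ = F·P·Fᵀ + Q = [30 -9 -19; -9 29 10; -19 10 25]
S = H·P̄·Hᵀ + R = [198]
K = P̄·Hᵀ·S⁻¹ = [35/99; 1/198; -53/198]
x' − x̄ = [35/33, 1/66, -53/66] = K·y
y = (KᵀK)⁻¹·Kᵀ·(x' − x̄) = [3]
z = y + H·x̄ = [3] + [0] = [3]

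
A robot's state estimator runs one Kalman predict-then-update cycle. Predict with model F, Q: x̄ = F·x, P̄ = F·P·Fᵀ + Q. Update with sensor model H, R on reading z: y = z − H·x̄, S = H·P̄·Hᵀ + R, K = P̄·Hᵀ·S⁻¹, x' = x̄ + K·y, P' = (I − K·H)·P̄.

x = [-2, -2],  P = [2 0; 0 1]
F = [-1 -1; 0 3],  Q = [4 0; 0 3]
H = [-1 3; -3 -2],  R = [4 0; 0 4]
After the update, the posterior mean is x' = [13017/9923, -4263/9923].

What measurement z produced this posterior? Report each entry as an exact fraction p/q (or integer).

z = [-2, -3]

x̄ = F·x = [4, -6]
P̄ = F·P·Fᵀ + Q = [7 -3; -3 12]
S = H·P̄·Hᵀ + R = [137 -30; -30 79]
K = P̄·Hᵀ·S⁻¹ = [-1714/9923 -2535/9923; 2631/9923 -885/9923]
x' − x̄ = [-26675/9923, 55275/9923] = K·y
y = (KᵀK)⁻¹·Kᵀ·(x' − x̄) = [20, -3]
z = y + H·x̄ = [20, -3] + [-22, 0] = [-2, -3]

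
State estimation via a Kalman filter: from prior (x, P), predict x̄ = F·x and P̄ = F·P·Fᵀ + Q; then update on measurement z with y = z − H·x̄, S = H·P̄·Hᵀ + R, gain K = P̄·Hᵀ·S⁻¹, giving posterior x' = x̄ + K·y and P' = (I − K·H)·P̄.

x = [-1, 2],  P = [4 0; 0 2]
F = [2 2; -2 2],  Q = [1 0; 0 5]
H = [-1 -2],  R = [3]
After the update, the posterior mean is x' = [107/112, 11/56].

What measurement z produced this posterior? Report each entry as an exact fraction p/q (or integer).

z = [-1]

x̄ = F·x = [2, 6]
P̄ = F·P·Fᵀ + Q = [25 -8; -8 29]
S = H·P̄·Hᵀ + R = [112]
K = P̄·Hᵀ·S⁻¹ = [-9/112; -25/56]
x' − x̄ = [-117/112, -325/56] = K·y
y = (KᵀK)⁻¹·Kᵀ·(x' − x̄) = [13]
z = y + H·x̄ = [13] + [-14] = [-1]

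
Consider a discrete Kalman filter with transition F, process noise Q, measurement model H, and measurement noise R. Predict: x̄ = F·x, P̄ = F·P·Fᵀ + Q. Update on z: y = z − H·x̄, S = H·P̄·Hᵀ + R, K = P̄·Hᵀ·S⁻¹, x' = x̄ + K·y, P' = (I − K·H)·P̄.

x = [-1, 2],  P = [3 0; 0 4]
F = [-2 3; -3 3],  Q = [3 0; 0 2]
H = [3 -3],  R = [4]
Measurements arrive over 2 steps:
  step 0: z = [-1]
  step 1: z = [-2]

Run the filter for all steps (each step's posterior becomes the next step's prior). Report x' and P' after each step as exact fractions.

step 0: x̄ = F·x = [8, 9]
step 0: P̄ = F·P·Fᵀ + Q = [51 54; 54 65]
step 0: y = z − H·x̄ = [2]
step 0: S = H·P̄·Hᵀ + R = [76]
step 0: K = P̄·Hᵀ·S⁻¹ = [-9/76; -33/76]
step 0: x' = x̄ + K·y = [295/38, 309/38]
step 0: P' = (I − K·H)·P̄ = [3795/76 3807/76; 3807/76 3851/76]
step 1: x̄ = F·x = [337/38, 21/19]
step 1: P̄ = F·P·Fᵀ + Q = [4383/76 81/19; 81/19 110/19]
step 1: y = z − H·x̄ = [-961/38]
step 1: S = H·P̄·Hᵀ + R = [37879/76]
step 1: K = P̄·Hᵀ·S⁻¹ = [12177/37879; -348/37879]
step 1: x' = x̄ + K·y = [27977/37879, 50667/37879]
step 1: P' = (I − K·H)·P̄ = [233478/37879 217242/37879; 217242/37879 217706/37879]

step 0: x' = [295/38, 309/38], P' = [3795/76 3807/76; 3807/76 3851/76]
step 1: x' = [27977/37879, 50667/37879], P' = [233478/37879 217242/37879; 217242/37879 217706/37879]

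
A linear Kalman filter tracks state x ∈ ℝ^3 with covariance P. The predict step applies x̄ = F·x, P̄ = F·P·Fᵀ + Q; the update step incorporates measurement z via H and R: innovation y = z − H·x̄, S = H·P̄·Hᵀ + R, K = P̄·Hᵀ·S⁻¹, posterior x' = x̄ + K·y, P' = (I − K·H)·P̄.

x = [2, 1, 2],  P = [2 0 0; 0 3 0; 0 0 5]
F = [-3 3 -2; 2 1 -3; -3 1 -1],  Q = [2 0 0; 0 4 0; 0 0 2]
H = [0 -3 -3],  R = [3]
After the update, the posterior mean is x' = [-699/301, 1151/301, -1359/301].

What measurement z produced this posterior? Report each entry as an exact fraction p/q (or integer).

z = [2]

x̄ = F·x = [-7, -1, -7]
P̄ = F·P·Fᵀ + Q = [67 27 37; 27 60 6; 37 6 28]
S = H·P̄·Hᵀ + R = [903]
K = P̄·Hᵀ·S⁻¹ = [-64/301; -66/301; -34/301]
x' − x̄ = [1408/301, 1452/301, 748/301] = K·y
y = (KᵀK)⁻¹·Kᵀ·(x' − x̄) = [-22]
z = y + H·x̄ = [-22] + [24] = [2]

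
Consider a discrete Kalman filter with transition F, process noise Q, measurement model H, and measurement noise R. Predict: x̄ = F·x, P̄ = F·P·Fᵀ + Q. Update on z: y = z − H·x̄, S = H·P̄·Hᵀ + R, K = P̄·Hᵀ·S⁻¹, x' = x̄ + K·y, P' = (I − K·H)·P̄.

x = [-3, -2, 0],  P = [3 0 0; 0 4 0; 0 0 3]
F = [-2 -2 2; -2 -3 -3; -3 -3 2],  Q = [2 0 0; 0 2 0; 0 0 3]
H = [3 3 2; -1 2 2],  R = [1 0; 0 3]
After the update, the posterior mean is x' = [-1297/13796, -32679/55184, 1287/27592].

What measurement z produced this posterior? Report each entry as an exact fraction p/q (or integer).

x̄ = F·x = [10, 12, 15]
P̄ = F·P·Fᵀ + Q = [42 18 54; 18 77 36; 54 36 78]
S = H·P̄·Hᵀ + R = [2788 1278; 1278 665]
K = P̄·Hᵀ·S⁻¹ = [15291/55184 -10461/27592; -28419/220736 61829/110368; 30459/110368 -14829/55184]
x' − x̄ = [-139257/13796, -694887/55184, -412593/27592] = K·y
y = (KᵀK)⁻¹·Kᵀ·(x' − x̄) = [-98, -45]
z = y + H·x̄ = [-98, -45] + [96, 44] = [-2, -1]

z = [-2, -1]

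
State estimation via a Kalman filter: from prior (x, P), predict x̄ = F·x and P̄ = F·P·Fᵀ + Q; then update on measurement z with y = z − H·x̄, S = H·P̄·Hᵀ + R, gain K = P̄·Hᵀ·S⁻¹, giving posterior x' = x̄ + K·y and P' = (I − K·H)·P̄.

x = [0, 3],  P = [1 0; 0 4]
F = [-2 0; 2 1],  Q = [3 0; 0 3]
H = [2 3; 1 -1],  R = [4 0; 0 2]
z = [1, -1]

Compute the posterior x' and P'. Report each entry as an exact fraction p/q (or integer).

x' = [-554/1795, 241/359]
P' = [1398/1795 -104/359; -104/359 164/359]

x̄ = F·x = [0, 3]
P̄ = F·P·Fᵀ + Q = [7 -4; -4 11]
y = z − H·x̄ = [-8, 2]
S = H·P̄·Hᵀ + R = [83 -23; -23 28]
K = P̄·Hᵀ·S⁻¹ = [309/1795 959/1795; 71/359 -134/359]
x' = x̄ + K·y = [-554/1795, 241/359]
P' = (I − K·H)·P̄ = [1398/1795 -104/359; -104/359 164/359]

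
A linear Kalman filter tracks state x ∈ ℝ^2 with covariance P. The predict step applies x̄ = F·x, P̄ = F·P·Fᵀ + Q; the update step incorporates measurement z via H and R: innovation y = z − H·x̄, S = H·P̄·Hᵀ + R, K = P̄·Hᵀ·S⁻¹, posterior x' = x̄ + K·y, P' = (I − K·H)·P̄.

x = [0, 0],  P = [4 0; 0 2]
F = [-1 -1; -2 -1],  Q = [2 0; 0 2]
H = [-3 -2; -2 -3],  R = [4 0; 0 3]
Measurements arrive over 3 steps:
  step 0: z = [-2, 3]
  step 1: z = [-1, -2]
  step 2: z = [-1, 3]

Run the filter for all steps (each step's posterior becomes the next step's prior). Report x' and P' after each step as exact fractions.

step 0: x' = [414/457, -555/457], P' = [372/457 -300/457; -300/457 705/914]
step 1: x' = [49045/151641, 125749/454923], P' = [39548/50547 -94972/151641; -94972/151641 333836/454923]
step 2: x' = [63580803/111782189, -122203227/111782189], P' = [87253476/111782189 -69794724/111782189; -69794724/111782189 81795970/111782189]

step 0: x̄ = F·x = [0, 0]
step 0: P̄ = F·P·Fᵀ + Q = [8 10; 10 20]
step 0: y = z − H·x̄ = [-2, 3]
step 0: S = H·P̄·Hᵀ + R = [276 298; 298 335]
step 0: K = P̄·Hᵀ·S⁻¹ = [-129/457 52/457; 195/1828 -305/914]
step 0: x' = x̄ + K·y = [414/457, -555/457]
step 0: P' = (I − K·H)·P̄ = [372/457 -300/457; -300/457 705/914]
step 1: x̄ = F·x = [141/457, -273/457]
step 1: P̄ = F·P·Fᵀ + Q = [2077/914 393/914; 393/914 3109/914]
step 1: y = z − H·x̄ = [-580/457, -1451/457]
step 1: S = H·P̄·Hᵀ + R = [39501/914 36225/914; 36225/914 43747/914]
step 1: K = P̄·Hᵀ·S⁻¹ = [-41497/151641 252/2407; 46769/454923 -2284/7221]
step 1: x' = x̄ + K·y = [49045/151641, 125749/454923]
step 1: P' = (I − K·H)·P̄ = [39548/50547 -94972/151641; -94972/151641 333836/454923]
step 2: x̄ = F·x = [-272884/454923, -420019/454923]
step 2: P̄ = F·P·Fᵀ + Q = [1029782/454923 190952/454923; 190952/454923 1527746/454923]
step 2: y = z − H·x̄ = [-2113613/454923, -63008/64989]
step 2: S = H·P̄·Hᵀ + R = [19490138/454923 2546792/64989; 2546792/64989 3075005/64989]
step 2: K = P̄·Hᵀ·S⁻¹ = [-30542745/111782189 11625740/111782189; 11448058/111782189 -35266154/111782189]
step 2: x' = x̄ + K·y = [63580803/111782189, -122203227/111782189]
step 2: P' = (I − K·H)·P̄ = [87253476/111782189 -69794724/111782189; -69794724/111782189 81795970/111782189]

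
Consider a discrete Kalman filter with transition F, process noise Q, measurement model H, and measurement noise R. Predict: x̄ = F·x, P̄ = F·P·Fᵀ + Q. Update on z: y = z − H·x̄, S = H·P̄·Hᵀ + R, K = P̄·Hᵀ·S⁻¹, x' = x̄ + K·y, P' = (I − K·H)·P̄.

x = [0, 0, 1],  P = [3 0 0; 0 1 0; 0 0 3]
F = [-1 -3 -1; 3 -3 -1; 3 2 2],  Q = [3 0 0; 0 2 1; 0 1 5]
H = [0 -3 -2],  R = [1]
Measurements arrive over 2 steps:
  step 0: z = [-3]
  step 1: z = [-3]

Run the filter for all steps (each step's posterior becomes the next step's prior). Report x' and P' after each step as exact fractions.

step 0: x' = [-410/377, -222/377, 898/377], P' = [12483/754 7377/754 -5541/377; 7377/754 6889/754 -5128/377; -5541/377 -5128/377 7728/377]
step 1: x' = [-1261007/849180, -1016779/849180, 1398151/424590], P' = [21973903/849180 2162231/849180 -1651379/424590; 2162231/849180 1237627/849180 -887533/424590; -1651379/424590 -887533/424590 1376369/424590]

step 0: x̄ = F·x = [-1, -1, 2]
step 0: P̄ = F·P·Fᵀ + Q = [18 3 -21; 3 41 16; -21 16 48]
step 0: y = z − H·x̄ = [-2]
step 0: S = H·P̄·Hᵀ + R = [754]
step 0: K = P̄·Hᵀ·S⁻¹ = [33/754; -155/754; -72/377]
step 0: x' = x̄ + K·y = [-410/377, -222/377, 898/377]
step 0: P' = (I − K·H)·P̄ = [12483/754 7377/754 -5541/377; 7377/754 6889/754 -5128/377; -5541/377 -5128/377 7728/377]
step 1: x̄ = F·x = [178/377, -1462/377, 122/377]
step 1: P̄ = F·P·Fᵀ + Q = [26382/377 -21813/377 -26692/377; -21813/377 31741/377 33763/377; -26692/377 33763/377 78989/754]
step 1: y = z − H·x̄ = [-5273/377]
step 1: S = H·P̄·Hᵀ + R = [849180/377]
step 1: K = P̄·Hᵀ·S⁻¹ = [118823/849180; -162749/849180; -90139/424590]
step 1: x' = x̄ + K·y = [-1261007/849180, -1016779/849180, 1398151/424590]
step 1: P' = (I − K·H)·P̄ = [21973903/849180 2162231/849180 -1651379/424590; 2162231/849180 1237627/849180 -887533/424590; -1651379/424590 -887533/424590 1376369/424590]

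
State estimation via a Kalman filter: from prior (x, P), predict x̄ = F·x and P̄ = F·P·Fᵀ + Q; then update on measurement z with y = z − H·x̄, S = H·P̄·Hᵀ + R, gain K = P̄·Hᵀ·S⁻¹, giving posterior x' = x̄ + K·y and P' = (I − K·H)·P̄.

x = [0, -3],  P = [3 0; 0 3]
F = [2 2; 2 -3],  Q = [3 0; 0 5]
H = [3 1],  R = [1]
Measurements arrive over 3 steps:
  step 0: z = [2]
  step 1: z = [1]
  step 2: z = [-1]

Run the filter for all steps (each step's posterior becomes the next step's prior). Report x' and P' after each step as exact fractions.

step 0: x' = [-229/84, 1277/126], P' = [131/28 -577/42; -577/42 2603/63]
step 1: x' = [3083/314, -53291/1884], P' = [27152/471 -81146/471; -81146/471 161979/314]
step 2: x' = [-12845141/539754, 6327609/89959], P' = [90227149/269877 -90004609/89959; -90004609/89959 269435224/89959]

step 0: x̄ = F·x = [-6, 9]
step 0: P̄ = F·P·Fᵀ + Q = [27 -6; -6 44]
step 0: y = z − H·x̄ = [11]
step 0: S = H·P̄·Hᵀ + R = [252]
step 0: K = P̄·Hᵀ·S⁻¹ = [25/84; 13/126]
step 0: x' = x̄ + K·y = [-229/84, 1277/126]
step 0: P' = (I − K·H)·P̄ = [131/28 -577/42; -577/42 2603/63]
step 1: x̄ = F·x = [1867/126, -251/7]
step 1: P̄ = F·P·Fᵀ + Q = [4856/63 -1412/7; -1412/7 3923/7]
step 1: y = z − H·x̄ = [-319/42]
step 1: S = H·P̄·Hᵀ + R = [314/7]
step 1: K = P̄·Hᵀ·S⁻¹ = [310/471; -313/314]
step 1: x' = x̄ + K·y = [3083/314, -53291/1884]
step 1: P' = (I − K·H)·P̄ = [27152/471 -81146/471; -81146/471 161979/314]
step 2: x̄ = F·x = [-34793/942, 65623/628]
step 2: P̄ = F·P·Fᵀ + Q = [432727/471 -395637/157; -395637/157 6542863/942]
step 2: y = z − H·x̄ = [3335/628]
step 2: S = H·P̄·Hᵀ + R = [89959/942]
step 2: K = P̄·Hᵀ·S⁻¹ = [222540/89959; -578603/89959]
step 2: x' = x̄ + K·y = [-12845141/539754, 6327609/89959]
step 2: P' = (I − K·H)·P̄ = [90227149/269877 -90004609/89959; -90004609/89959 269435224/89959]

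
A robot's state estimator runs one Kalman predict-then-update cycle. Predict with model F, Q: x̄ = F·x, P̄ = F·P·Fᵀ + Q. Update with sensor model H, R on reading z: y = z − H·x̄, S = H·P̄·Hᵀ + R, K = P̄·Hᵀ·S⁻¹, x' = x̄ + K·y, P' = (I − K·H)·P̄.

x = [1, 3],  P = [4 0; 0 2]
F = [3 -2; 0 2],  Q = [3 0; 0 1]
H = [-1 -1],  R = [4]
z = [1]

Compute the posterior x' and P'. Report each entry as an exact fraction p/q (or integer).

x̄ = F·x = [-3, 6]
P̄ = F·P·Fᵀ + Q = [47 -8; -8 9]
y = z − H·x̄ = [4]
S = H·P̄·Hᵀ + R = [44]
K = P̄·Hᵀ·S⁻¹ = [-39/44; -1/44]
x' = x̄ + K·y = [-72/11, 65/11]
P' = (I − K·H)·P̄ = [547/44 -391/44; -391/44 395/44]

x' = [-72/11, 65/11]
P' = [547/44 -391/44; -391/44 395/44]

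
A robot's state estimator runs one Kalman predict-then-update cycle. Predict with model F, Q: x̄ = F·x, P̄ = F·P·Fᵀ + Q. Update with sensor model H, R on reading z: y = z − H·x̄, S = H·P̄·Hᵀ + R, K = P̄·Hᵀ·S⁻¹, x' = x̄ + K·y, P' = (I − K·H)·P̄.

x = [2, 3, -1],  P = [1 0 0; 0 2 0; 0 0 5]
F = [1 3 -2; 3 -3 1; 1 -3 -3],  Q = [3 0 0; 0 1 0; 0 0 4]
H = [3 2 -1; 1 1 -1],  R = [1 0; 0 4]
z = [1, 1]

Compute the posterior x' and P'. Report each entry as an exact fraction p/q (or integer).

x' = [1970/3109, -3155/3109, -4122/3109]
P' = [56913/6218 -96821/6218 -13180/3109; -96821/6218 187311/6218 42587/3109; -13180/3109 42587/3109 44543/3109]

x̄ = F·x = [13, -4, -4]
P̄ = F·P·Fᵀ + Q = [42 -25 13; -25 33 6; 13 6 68]
y = z − H·x̄ = [-34, -12]
S = H·P̄·Hᵀ + R = [177 65; 65 59]
K = P̄·Hᵀ·S⁻¹ = [3457/6218 -3387/6218; -1015/6218 1329/6218; 1091/3109 -3784/3109]
x' = x̄ + K·y = [1970/3109, -3155/3109, -4122/3109]
P' = (I − K·H)·P̄ = [56913/6218 -96821/6218 -13180/3109; -96821/6218 187311/6218 42587/3109; -13180/3109 42587/3109 44543/3109]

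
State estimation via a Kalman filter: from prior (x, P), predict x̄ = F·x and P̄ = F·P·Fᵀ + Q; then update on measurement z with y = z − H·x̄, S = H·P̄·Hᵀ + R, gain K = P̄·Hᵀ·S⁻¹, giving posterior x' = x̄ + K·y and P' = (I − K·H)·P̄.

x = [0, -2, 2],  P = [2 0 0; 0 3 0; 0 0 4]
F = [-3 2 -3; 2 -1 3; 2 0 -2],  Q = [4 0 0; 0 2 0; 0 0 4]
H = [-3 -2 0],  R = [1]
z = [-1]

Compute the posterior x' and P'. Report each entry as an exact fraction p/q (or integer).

x̄ = F·x = [-10, 8, -4]
P̄ = F·P·Fᵀ + Q = [70 -54 12; -54 49 -16; 12 -16 28]
y = z − H·x̄ = [-15]
S = H·P̄·Hᵀ + R = [179]
K = P̄·Hᵀ·S⁻¹ = [-102/179; 64/179; -4/179]
x' = x̄ + K·y = [-260/179, 472/179, -656/179]
P' = (I − K·H)·P̄ = [2126/179 -3138/179 1740/179; -3138/179 4675/179 -2608/179; 1740/179 -2608/179 4996/179]

x' = [-260/179, 472/179, -656/179]
P' = [2126/179 -3138/179 1740/179; -3138/179 4675/179 -2608/179; 1740/179 -2608/179 4996/179]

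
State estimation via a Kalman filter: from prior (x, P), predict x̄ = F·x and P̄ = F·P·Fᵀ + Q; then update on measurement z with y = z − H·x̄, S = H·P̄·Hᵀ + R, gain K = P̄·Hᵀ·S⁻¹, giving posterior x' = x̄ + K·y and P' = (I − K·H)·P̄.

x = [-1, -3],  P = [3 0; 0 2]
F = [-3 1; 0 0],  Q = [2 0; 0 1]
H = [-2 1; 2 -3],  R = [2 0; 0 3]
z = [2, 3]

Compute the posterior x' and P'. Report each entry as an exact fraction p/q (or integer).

x̄ = F·x = [0, 0]
P̄ = F·P·Fᵀ + Q = [31 0; 0 1]
y = z − H·x̄ = [2, 3]
S = H·P̄·Hᵀ + R = [127 -127; -127 136]
K = P̄·Hᵀ·S⁻¹ = [-62/127 0; -245/1143 -2/9]
x' = x̄ + K·y = [-124/127, -1252/1143]
P' = (I − K·H)·P̄ = [93/127 62/127; 62/127 626/1143]

x' = [-124/127, -1252/1143]
P' = [93/127 62/127; 62/127 626/1143]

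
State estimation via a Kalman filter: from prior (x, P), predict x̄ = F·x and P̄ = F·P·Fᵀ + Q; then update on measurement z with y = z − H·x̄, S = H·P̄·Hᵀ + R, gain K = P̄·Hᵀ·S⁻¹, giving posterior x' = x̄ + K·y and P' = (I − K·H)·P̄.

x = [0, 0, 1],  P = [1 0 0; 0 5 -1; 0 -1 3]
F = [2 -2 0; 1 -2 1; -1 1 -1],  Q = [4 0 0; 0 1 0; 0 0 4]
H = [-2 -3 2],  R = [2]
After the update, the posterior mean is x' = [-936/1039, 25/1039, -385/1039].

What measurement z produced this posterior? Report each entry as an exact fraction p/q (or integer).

z = [1]

x̄ = F·x = [0, 1, -1]
P̄ = F·P·Fᵀ + Q = [28 24 -14; 24 29 -17; -14 -17 15]
S = H·P̄·Hᵀ + R = [1039]
K = P̄·Hᵀ·S⁻¹ = [-156/1039; -169/1039; 109/1039]
x' − x̄ = [-936/1039, -1014/1039, 654/1039] = K·y
y = (KᵀK)⁻¹·Kᵀ·(x' − x̄) = [6]
z = y + H·x̄ = [6] + [-5] = [1]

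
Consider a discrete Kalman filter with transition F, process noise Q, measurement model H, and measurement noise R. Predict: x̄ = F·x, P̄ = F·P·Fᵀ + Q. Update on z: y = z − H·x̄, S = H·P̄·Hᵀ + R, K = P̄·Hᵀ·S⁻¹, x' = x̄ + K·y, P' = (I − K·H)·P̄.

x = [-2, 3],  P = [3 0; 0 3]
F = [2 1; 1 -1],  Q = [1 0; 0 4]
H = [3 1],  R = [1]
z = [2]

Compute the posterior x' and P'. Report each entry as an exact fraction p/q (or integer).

x' = [337/173, -675/173]
P' = [167/173 -450/173; -450/173 1369/173]

x̄ = F·x = [-1, -5]
P̄ = F·P·Fᵀ + Q = [16 3; 3 10]
y = z − H·x̄ = [10]
S = H·P̄·Hᵀ + R = [173]
K = P̄·Hᵀ·S⁻¹ = [51/173; 19/173]
x' = x̄ + K·y = [337/173, -675/173]
P' = (I − K·H)·P̄ = [167/173 -450/173; -450/173 1369/173]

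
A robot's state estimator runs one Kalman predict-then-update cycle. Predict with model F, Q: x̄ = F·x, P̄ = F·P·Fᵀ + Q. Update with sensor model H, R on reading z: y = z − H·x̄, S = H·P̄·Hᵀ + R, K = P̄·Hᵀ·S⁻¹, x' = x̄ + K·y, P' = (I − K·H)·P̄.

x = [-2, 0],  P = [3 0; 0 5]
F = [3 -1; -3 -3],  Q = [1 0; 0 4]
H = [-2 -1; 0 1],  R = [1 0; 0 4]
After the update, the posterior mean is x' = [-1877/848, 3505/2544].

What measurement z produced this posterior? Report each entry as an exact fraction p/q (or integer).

x̄ = F·x = [-6, 6]
P̄ = F·P·Fᵀ + Q = [33 -12; -12 76]
S = H·P̄·Hᵀ + R = [161 -52; -52 80]
K = P̄·Hᵀ·S⁻¹ = [-103/212 -395/848; -13/636 2383/2544]
x' − x̄ = [3211/848, -11759/2544] = K·y
y = (KᵀK)⁻¹·Kᵀ·(x' − x̄) = [-3, -5]
z = y + H·x̄ = [-3, -5] + [6, 6] = [3, 1]

z = [3, 1]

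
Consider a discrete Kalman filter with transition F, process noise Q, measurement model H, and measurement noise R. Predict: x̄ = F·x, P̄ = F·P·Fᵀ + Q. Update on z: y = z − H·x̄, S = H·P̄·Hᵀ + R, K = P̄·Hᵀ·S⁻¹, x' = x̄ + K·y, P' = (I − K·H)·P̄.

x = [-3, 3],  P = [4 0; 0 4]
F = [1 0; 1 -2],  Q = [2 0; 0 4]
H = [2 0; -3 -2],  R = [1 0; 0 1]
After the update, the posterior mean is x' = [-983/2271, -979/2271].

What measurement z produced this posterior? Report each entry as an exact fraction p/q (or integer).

z = [-1, 2]

x̄ = F·x = [-3, -9]
P̄ = F·P·Fᵀ + Q = [6 4; 4 24]
S = H·P̄·Hᵀ + R = [25 -52; -52 199]
K = P̄·Hᵀ·S⁻¹ = [1036/2271 -26/2271; -1528/2271 -1084/2271]
x' − x̄ = [5830/2271, 19460/2271] = K·y
y = (KᵀK)⁻¹·Kᵀ·(x' − x̄) = [5, -25]
z = y + H·x̄ = [5, -25] + [-6, 27] = [-1, 2]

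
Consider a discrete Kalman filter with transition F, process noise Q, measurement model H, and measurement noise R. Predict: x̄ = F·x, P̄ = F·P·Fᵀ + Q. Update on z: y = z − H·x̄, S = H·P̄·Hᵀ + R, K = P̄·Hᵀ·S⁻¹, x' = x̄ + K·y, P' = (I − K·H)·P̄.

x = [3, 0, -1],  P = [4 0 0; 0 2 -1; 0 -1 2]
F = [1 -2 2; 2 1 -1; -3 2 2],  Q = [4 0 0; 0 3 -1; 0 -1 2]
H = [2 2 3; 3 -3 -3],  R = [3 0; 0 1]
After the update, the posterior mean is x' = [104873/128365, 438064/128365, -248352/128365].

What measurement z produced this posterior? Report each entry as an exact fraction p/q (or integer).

z = [3, -2]

x̄ = F·x = [1, 7, -11]
P̄ = F·P·Fᵀ + Q = [32 -4 -12; -4 25 -25; -12 -25 46]
S = H·P̄·Hᵀ + R = [169 -33; -33 766]
K = P̄·Hᵀ·S⁻¹ = [20072/128365 24996/128365; -25674/128365 -3117/128365; 45757/128365 -14619/128365]
x' − x̄ = [-23492/128365, -460491/128365, 1163663/128365] = K·y
y = (KᵀK)⁻¹·Kᵀ·(x' − x̄) = [20, -17]
z = y + H·x̄ = [20, -17] + [-17, 15] = [3, -2]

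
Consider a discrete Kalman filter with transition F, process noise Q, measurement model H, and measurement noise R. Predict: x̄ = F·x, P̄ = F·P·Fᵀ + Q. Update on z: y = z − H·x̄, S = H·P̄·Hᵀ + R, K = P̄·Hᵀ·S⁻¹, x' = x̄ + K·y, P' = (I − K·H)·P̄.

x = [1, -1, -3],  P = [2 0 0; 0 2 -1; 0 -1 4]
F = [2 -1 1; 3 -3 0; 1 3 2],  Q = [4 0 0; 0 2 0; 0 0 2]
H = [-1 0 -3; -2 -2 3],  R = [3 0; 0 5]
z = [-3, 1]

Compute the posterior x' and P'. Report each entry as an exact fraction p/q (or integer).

x̄ = F·x = [0, 6, -8]
P̄ = F·P·Fᵀ + Q = [20 21 5; 21 38 -6; 5 -6 26]
y = z − H·x̄ = [-27, 37]
S = H·P̄·Hᵀ + R = [287 -173; -173 651]
K = P̄·Hᵀ·S⁻¹ = [-8594/39227 -6321/39227; -25481/156908 -39551/156908; -40193/156908 8601/156908]
x' = x̄ + K·y = [-1839/39227, 41512/39227, 37046/39227]
P' = (I − K·H)·P̄ = [60243/39227 -61671/39227 -11487/39227; -61671/39227 507125/156908 107709/156908; -11487/39227 107709/156908 55509/156908]

x' = [-1839/39227, 41512/39227, 37046/39227]
P' = [60243/39227 -61671/39227 -11487/39227; -61671/39227 507125/156908 107709/156908; -11487/39227 107709/156908 55509/156908]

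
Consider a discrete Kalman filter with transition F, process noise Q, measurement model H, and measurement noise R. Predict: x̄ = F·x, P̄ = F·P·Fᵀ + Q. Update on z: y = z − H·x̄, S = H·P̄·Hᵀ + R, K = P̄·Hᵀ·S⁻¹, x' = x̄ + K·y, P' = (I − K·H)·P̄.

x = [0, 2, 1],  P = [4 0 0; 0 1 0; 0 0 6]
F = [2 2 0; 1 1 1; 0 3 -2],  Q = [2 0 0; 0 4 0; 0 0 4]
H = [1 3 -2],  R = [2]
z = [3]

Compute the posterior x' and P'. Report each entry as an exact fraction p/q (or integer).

x' = [1724/451, 1207/451, 1994/451]
P' = [8322/451 1590/451 6506/451; 1590/451 1436/451 2876/451; 6506/451 2876/451 7662/451]

x̄ = F·x = [4, 3, 4]
P̄ = F·P·Fᵀ + Q = [22 10 6; 10 15 -9; 6 -9 37]
y = z − H·x̄ = [-2]
S = H·P̄·Hᵀ + R = [451]
K = P̄·Hᵀ·S⁻¹ = [40/451; 73/451; -95/451]
x' = x̄ + K·y = [1724/451, 1207/451, 1994/451]
P' = (I − K·H)·P̄ = [8322/451 1590/451 6506/451; 1590/451 1436/451 2876/451; 6506/451 2876/451 7662/451]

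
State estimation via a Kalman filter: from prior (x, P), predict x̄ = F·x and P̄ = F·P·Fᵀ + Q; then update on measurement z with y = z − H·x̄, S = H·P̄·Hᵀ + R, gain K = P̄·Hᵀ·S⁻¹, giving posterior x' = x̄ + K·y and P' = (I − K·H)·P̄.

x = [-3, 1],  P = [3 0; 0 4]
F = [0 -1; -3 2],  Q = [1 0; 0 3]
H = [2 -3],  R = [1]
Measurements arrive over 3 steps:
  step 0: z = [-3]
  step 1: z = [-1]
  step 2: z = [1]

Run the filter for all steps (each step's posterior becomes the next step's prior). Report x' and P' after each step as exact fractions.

step 0: x' = [557/531, 913/531], P' = [1499/531 988/531; 988/531 710/531]
step 1: x' = [-78617/41579, -37965/41579], P' = [88469/41579 59696/41579; 59696/41579 44836/41579]
step 2: x' = [1506891/2769797, 229799/2769797], P' = [5537589/2769797 3723532/2769797; 3723532/2769797 2806694/2769797]

step 0: x̄ = F·x = [-1, 11]
step 0: P̄ = F·P·Fᵀ + Q = [5 -8; -8 46]
step 0: y = z − H·x̄ = [32]
step 0: S = H·P̄·Hᵀ + R = [531]
step 0: K = P̄·Hᵀ·S⁻¹ = [34/531; -154/531]
step 0: x' = x̄ + K·y = [557/531, 913/531]
step 0: P' = (I − K·H)·P̄ = [1499/531 988/531; 988/531 710/531]
step 1: x̄ = F·x = [-913/531, 155/531]
step 1: P̄ = F·P·Fᵀ + Q = [1241/531 1544/531; 1544/531 6068/531]
step 1: y = z − H·x̄ = [1760/531]
step 1: S = H·P̄·Hᵀ + R = [41579/531]
step 1: K = P̄·Hᵀ·S⁻¹ = [-2150/41579; -15116/41579]
step 1: x' = x̄ + K·y = [-78617/41579, -37965/41579]
step 1: P' = (I − K·H)·P̄ = [88469/41579 59696/41579; 59696/41579 44836/41579]
step 2: x̄ = F·x = [37965/41579, 159921/41579]
step 2: P̄ = F·P·Fᵀ + Q = [86415/41579 89416/41579; 89416/41579 383950/41579]
step 2: y = z − H·x̄ = [445412/41579]
step 2: S = H·P̄·Hᵀ + R = [2769797/41579]
step 2: K = P̄·Hᵀ·S⁻¹ = [-95418/2769797; -973018/2769797]
step 2: x' = x̄ + K·y = [1506891/2769797, 229799/2769797]
step 2: P' = (I − K·H)·P̄ = [5537589/2769797 3723532/2769797; 3723532/2769797 2806694/2769797]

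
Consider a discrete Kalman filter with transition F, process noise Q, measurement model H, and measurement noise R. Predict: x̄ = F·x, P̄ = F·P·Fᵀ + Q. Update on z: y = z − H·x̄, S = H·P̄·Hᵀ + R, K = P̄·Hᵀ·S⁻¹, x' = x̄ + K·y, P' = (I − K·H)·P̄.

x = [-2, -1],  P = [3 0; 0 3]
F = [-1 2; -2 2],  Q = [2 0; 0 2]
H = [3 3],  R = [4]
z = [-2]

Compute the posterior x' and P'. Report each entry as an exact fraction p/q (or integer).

x̄ = F·x = [0, 2]
P̄ = F·P·Fᵀ + Q = [17 18; 18 26]
y = z − H·x̄ = [-8]
S = H·P̄·Hᵀ + R = [715]
K = P̄·Hᵀ·S⁻¹ = [21/143; 12/65]
x' = x̄ + K·y = [-168/143, 34/65]
P' = (I − K·H)·P̄ = [226/143 -18/13; -18/13 106/65]

x' = [-168/143, 34/65]
P' = [226/143 -18/13; -18/13 106/65]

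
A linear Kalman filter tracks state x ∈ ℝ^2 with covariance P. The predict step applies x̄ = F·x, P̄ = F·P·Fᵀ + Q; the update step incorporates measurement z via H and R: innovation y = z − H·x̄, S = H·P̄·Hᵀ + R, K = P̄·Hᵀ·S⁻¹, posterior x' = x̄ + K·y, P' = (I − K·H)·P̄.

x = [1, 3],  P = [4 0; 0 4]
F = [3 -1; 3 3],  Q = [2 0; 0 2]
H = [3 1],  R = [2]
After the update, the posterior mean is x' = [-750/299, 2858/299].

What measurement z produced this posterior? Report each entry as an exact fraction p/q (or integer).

z = [2]

x̄ = F·x = [0, 12]
P̄ = F·P·Fᵀ + Q = [42 24; 24 74]
S = H·P̄·Hᵀ + R = [598]
K = P̄·Hᵀ·S⁻¹ = [75/299; 73/299]
x' − x̄ = [-750/299, -730/299] = K·y
y = (KᵀK)⁻¹·Kᵀ·(x' − x̄) = [-10]
z = y + H·x̄ = [-10] + [12] = [2]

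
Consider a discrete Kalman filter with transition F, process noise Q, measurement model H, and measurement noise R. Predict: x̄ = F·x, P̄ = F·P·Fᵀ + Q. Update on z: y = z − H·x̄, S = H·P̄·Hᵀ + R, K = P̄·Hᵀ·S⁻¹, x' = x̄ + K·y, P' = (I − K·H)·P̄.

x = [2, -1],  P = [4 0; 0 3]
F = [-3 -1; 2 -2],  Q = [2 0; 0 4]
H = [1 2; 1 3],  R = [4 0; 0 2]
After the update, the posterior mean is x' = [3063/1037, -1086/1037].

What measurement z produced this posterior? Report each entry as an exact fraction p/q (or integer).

x̄ = F·x = [-5, 6]
P̄ = F·P·Fᵀ + Q = [41 -18; -18 32]
S = H·P̄·Hᵀ + R = [101 143; 143 223]
K = P̄·Hᵀ·S⁻¹ = [1487/1037 -1014/1037; -448/1037 650/1037]
x' − x̄ = [8248/1037, -7308/1037] = K·y
y = (KᵀK)⁻¹·Kᵀ·(x' − x̄) = [-4, -14]
z = y + H·x̄ = [-4, -14] + [7, 13] = [3, -1]

z = [3, -1]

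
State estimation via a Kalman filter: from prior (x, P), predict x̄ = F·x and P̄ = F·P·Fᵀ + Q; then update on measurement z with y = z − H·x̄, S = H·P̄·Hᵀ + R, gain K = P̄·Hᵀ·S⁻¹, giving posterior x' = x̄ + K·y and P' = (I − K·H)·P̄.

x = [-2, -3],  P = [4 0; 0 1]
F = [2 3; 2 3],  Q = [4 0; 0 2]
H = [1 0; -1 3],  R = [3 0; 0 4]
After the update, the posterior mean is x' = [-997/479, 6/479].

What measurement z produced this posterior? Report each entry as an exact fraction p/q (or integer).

z = [-2, 3]

x̄ = F·x = [-13, -13]
P̄ = F·P·Fᵀ + Q = [29 25; 25 27]
S = H·P̄·Hᵀ + R = [32 46; 46 126]
K = P̄·Hᵀ·S⁻¹ = [769/958 69/958; 287/958 321/958]
x' − x̄ = [5230/479, 6233/479] = K·y
y = (KᵀK)⁻¹·Kᵀ·(x' − x̄) = [11, 29]
z = y + H·x̄ = [11, 29] + [-13, -26] = [-2, 3]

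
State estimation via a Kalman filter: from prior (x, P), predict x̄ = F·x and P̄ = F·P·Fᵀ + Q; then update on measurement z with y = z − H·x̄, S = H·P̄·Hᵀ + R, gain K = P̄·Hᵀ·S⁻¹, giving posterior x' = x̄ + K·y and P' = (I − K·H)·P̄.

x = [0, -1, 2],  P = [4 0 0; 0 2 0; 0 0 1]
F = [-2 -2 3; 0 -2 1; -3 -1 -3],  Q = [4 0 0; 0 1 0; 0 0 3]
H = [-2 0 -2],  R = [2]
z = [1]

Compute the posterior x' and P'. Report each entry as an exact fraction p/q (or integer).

x̄ = F·x = [8, 4, -5]
P̄ = F·P·Fᵀ + Q = [37 11 19; 11 10 1; 19 1 50]
y = z − H·x̄ = [7]
S = H·P̄·Hᵀ + R = [502]
K = P̄·Hᵀ·S⁻¹ = [-56/251; -12/251; -69/251]
x' = x̄ + K·y = [1616/251, 920/251, -1738/251]
P' = (I − K·H)·P̄ = [3015/251 1417/251 -2959/251; 1417/251 2222/251 -1405/251; -2959/251 -1405/251 3028/251]

x' = [1616/251, 920/251, -1738/251]
P' = [3015/251 1417/251 -2959/251; 1417/251 2222/251 -1405/251; -2959/251 -1405/251 3028/251]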